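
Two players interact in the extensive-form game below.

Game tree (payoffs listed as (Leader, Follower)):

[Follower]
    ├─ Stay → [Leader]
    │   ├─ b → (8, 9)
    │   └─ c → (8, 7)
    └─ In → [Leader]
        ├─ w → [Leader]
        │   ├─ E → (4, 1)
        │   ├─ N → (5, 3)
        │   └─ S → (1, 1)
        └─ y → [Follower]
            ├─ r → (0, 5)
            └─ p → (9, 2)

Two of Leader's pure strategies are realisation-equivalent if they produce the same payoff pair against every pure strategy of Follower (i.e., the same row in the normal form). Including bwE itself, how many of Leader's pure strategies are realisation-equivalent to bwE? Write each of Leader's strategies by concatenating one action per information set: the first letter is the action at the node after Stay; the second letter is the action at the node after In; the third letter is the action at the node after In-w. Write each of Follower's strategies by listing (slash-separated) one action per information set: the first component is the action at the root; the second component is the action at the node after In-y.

1

Row for bwE (columns Stay/r, Stay/p, In/r, In/p): (8,9) (8,9) (4,1) (4,1).
Every one of Leader's information sets is on the play path for some reply by Follower when Leader follows bwE.
Changing the action at any of them therefore changes at least one column, so only bwE itself gives this row.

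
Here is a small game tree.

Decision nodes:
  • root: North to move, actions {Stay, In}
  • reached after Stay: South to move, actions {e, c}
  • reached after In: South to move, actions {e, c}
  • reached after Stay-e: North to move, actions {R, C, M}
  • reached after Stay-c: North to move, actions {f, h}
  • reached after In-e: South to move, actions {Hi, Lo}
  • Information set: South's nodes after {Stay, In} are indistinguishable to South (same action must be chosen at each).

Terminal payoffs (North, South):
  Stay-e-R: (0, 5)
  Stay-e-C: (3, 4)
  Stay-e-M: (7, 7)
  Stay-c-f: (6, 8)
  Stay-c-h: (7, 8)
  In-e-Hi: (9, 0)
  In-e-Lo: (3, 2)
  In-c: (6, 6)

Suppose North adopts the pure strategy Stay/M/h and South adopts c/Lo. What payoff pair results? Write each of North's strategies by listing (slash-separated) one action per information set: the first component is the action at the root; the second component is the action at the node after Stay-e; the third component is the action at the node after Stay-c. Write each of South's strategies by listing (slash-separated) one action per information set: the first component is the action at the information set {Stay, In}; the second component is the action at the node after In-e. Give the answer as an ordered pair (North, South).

Trace the play path from the root:
  North plays Stay
  South plays c at [Stay]
  North plays h at [Stay-c]
→ terminal payoff (7, 8).
(North's choice at the node after Stay-e is never reached on this path, so it doesn't affect the outcome.)

(7, 8)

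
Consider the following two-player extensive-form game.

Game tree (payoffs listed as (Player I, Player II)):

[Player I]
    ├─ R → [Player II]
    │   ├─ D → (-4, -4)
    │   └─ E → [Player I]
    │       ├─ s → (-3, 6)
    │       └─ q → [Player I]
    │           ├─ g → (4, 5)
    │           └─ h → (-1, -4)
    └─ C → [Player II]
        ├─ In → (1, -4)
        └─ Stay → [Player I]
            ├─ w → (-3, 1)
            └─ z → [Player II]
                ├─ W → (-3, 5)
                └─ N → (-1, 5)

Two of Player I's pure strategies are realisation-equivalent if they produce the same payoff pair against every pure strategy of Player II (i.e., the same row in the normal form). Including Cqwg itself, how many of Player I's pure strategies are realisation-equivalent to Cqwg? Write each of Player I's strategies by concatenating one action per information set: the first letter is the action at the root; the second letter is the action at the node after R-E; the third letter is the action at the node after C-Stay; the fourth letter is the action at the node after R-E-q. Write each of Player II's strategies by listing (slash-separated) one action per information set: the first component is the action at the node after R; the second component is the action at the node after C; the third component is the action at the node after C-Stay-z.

4

Row for Cqwg (columns D/In/W, D/In/N, D/Stay/W, D/Stay/N, E/In/W, E/In/N, E/Stay/W, E/Stay/N): (1,-4) (1,-4) (-3,1) (-3,1) (1,-4) (1,-4) (-3,1) (-3,1).
Under Cqwg, Player I's choice at the node after R-E and at the node after R-E-q can never be reached regardless of what Player II does, so varying those choices leaves every outcome unchanged.
Holding the reachable choices fixed and varying the unreachable ones freely already gives 2 × 2 = 4 equivalent strategies.
No other strategy reproduces this row, so those 4 are the full class: Cswg, Cswh, Cqwg, Cqwh.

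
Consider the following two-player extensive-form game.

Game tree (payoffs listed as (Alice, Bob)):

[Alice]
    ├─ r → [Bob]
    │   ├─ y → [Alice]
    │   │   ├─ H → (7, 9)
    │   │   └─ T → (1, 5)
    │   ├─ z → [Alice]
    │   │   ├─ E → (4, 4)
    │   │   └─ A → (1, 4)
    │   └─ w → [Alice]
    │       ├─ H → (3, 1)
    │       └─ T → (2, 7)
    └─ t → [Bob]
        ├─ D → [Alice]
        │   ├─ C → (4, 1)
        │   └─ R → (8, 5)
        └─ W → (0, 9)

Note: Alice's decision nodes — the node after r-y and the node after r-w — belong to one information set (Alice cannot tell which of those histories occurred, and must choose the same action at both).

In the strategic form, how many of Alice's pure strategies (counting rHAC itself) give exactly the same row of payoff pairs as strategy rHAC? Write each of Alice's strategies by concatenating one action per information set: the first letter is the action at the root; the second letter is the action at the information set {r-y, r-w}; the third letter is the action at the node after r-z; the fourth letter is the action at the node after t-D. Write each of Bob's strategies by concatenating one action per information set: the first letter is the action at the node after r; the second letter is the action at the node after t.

Row for rHAC (columns yD, yW, zD, zW, wD, wW): (7,9) (7,9) (1,4) (1,4) (3,1) (3,1).
Under rHAC, Alice's choice at the node after t-D can never be reached regardless of what Bob does, so varying those choices leaves every outcome unchanged.
Holding the reachable choices fixed and varying the unreachable one freely already gives 2 equivalent strategies.
No other strategy reproduces this row, so those 2 are the full class: rHAC, rHAR.

2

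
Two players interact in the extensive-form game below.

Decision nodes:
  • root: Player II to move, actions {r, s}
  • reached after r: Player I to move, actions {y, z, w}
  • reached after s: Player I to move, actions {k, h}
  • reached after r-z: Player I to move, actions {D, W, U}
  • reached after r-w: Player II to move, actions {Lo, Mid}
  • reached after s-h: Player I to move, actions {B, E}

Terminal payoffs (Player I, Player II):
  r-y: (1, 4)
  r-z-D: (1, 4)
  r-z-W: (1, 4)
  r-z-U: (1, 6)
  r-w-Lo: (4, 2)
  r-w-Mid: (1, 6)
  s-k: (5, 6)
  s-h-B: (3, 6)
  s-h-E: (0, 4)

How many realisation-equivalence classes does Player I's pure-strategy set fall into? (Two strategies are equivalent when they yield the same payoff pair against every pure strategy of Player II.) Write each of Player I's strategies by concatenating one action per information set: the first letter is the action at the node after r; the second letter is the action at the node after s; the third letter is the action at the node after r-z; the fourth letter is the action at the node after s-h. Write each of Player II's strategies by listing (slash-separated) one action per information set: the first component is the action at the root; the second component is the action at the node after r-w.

9

Player I has 36 pure strategies: ykDB, ykDE, ykWB, ykWE, ykUB, ykUE, yhDB, yhDE, yhWB, yhWE, yhUB, yhUE, zkDB, zkDE, zkWB, zkWE, zkUB, zkUE, zhDB, zhDE, zhWB, zhWE, zhUB, zhUE, wkDB, wkDE, wkWB, wkWE, wkUB, wkUE, whDB, whDE, whWB, whWE, whUB, whUE. Columns: r/Lo, r/Mid, s/Lo, s/Mid.
{ykDB, ykDE, ykWB, ykWE, ykUB, ykUE, zkDB, zkDE, zkWB, zkWE} → row (1,4) (1,4) (5,6) (5,6)
{yhDB, yhWB, yhUB, zhDB, zhWB} → row (1,4) (1,4) (3,6) (3,6)
{yhDE, yhWE, yhUE, zhDE, zhWE} → row (1,4) (1,4) (0,4) (0,4)
{zkUB, zkUE} → row (1,6) (1,6) (5,6) (5,6)
{zhUB} → row (1,6) (1,6) (3,6) (3,6)
{zhUE} → row (1,6) (1,6) (0,4) (0,4)
{wkDB, wkDE, wkWB, wkWE, wkUB, wkUE} → row (4,2) (1,6) (5,6) (5,6)
{whDB, whWB, whUB} → row (4,2) (1,6) (3,6) (3,6)
{whDE, whWE, whUE} → row (4,2) (1,6) (0,4) (0,4)
That's 9 distinct rows out of 36 strategies.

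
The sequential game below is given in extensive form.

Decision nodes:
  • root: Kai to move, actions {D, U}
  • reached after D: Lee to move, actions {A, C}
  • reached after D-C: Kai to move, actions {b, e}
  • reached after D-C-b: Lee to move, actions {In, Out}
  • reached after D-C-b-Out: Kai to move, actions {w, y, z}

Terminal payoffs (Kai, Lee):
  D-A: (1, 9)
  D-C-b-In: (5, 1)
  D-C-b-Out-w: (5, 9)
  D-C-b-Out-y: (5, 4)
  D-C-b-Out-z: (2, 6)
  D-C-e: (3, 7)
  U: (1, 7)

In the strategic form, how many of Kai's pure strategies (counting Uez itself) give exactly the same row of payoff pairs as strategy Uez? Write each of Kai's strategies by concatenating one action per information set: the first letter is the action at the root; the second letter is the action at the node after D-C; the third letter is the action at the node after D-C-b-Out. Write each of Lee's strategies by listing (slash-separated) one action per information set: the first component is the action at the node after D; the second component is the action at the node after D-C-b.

6

Row for Uez (columns A/In, A/Out, C/In, C/Out): (1,7) (1,7) (1,7) (1,7).
Under Uez, Kai's choice at the node after D-C and at the node after D-C-b-Out can never be reached regardless of what Lee does, so varying those choices leaves every outcome unchanged.
Holding the reachable choices fixed and varying the unreachable ones freely already gives 2 × 3 = 6 equivalent strategies.
No other strategy reproduces this row, so those 6 are the full class: Ubw, Uby, Ubz, Uew, Uey, Uez.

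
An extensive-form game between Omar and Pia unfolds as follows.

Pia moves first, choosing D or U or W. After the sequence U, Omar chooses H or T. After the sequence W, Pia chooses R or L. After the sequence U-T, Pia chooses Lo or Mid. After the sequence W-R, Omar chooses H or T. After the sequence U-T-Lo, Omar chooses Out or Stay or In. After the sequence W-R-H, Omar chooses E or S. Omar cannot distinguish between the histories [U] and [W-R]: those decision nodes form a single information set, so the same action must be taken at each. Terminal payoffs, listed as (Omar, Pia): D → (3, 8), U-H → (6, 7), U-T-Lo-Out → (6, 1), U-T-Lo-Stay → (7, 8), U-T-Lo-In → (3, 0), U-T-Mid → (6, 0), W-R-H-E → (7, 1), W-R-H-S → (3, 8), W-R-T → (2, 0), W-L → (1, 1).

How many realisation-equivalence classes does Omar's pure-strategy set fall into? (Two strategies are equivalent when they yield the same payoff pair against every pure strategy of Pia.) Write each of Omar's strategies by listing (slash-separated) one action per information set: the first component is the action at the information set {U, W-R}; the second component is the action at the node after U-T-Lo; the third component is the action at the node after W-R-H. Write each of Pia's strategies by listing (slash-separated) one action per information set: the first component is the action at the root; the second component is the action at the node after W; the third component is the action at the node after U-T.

Omar has 12 pure strategies: H/Out/E, H/Out/S, H/Stay/E, H/Stay/S, H/In/E, H/In/S, T/Out/E, T/Out/S, T/Stay/E, T/Stay/S, T/In/E, T/In/S. Columns: D/R/Lo, D/R/Mid, D/L/Lo, D/L/Mid, U/R/Lo, U/R/Mid, U/L/Lo, U/L/Mid, W/R/Lo, W/R/Mid, W/L/Lo, W/L/Mid.
{H/Out/E, H/Stay/E, H/In/E} → row (3,8) (3,8) (3,8) (3,8) (6,7) (6,7) (6,7) (6,7) (7,1) (7,1) (1,1) (1,1)
{H/Out/S, H/Stay/S, H/In/S} → row (3,8) (3,8) (3,8) (3,8) (6,7) (6,7) (6,7) (6,7) (3,8) (3,8) (1,1) (1,1)
{T/Out/E, T/Out/S} → row (3,8) (3,8) (3,8) (3,8) (6,1) (6,0) (6,1) (6,0) (2,0) (2,0) (1,1) (1,1)
{T/Stay/E, T/Stay/S} → row (3,8) (3,8) (3,8) (3,8) (7,8) (6,0) (7,8) (6,0) (2,0) (2,0) (1,1) (1,1)
{T/In/E, T/In/S} → row (3,8) (3,8) (3,8) (3,8) (3,0) (6,0) (3,0) (6,0) (2,0) (2,0) (1,1) (1,1)
That's 5 distinct rows out of 12 strategies.

5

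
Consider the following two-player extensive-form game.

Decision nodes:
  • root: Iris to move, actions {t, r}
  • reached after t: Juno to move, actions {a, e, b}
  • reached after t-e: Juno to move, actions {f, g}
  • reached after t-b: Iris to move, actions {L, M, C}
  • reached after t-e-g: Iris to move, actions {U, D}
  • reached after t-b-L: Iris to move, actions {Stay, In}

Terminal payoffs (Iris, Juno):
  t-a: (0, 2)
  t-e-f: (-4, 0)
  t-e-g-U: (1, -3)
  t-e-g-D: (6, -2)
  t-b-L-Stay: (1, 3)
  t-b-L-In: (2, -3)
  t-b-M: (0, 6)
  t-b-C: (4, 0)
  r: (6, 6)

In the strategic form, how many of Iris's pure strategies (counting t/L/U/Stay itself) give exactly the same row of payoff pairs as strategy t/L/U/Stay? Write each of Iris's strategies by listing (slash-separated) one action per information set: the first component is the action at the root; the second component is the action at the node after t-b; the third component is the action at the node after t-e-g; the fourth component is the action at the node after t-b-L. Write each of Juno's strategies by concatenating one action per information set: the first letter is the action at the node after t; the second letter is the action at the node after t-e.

Row for t/L/U/Stay (columns af, ag, ef, eg, bf, bg): (0,2) (0,2) (-4,0) (1,-3) (1,3) (1,3).
Every one of Iris's information sets is on the play path for some reply by Juno when Iris follows t/L/U/Stay.
Changing the action at any of them therefore changes at least one column, so only t/L/U/Stay itself gives this row.

1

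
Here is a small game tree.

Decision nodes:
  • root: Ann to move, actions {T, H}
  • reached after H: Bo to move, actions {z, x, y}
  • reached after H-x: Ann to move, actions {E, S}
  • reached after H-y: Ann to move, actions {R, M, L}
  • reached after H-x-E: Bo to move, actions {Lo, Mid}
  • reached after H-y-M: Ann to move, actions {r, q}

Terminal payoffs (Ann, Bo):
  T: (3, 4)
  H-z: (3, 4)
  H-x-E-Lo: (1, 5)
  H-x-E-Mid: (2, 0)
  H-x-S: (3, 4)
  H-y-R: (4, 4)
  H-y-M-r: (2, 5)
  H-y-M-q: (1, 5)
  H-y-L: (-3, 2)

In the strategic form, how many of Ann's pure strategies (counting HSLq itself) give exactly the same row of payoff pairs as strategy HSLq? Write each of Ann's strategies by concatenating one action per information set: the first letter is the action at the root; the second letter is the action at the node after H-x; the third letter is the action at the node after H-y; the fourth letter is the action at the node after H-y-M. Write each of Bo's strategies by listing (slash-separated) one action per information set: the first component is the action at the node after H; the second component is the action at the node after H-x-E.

Row for HSLq (columns z/Lo, z/Mid, x/Lo, x/Mid, y/Lo, y/Mid): (3,4) (3,4) (3,4) (3,4) (-3,2) (-3,2).
Under HSLq, Ann's choice at the node after H-y-M can never be reached regardless of what Bo does, so varying those choices leaves every outcome unchanged.
Holding the reachable choices fixed and varying the unreachable one freely already gives 2 equivalent strategies.
No other strategy reproduces this row, so those 2 are the full class: HSLr, HSLq.

2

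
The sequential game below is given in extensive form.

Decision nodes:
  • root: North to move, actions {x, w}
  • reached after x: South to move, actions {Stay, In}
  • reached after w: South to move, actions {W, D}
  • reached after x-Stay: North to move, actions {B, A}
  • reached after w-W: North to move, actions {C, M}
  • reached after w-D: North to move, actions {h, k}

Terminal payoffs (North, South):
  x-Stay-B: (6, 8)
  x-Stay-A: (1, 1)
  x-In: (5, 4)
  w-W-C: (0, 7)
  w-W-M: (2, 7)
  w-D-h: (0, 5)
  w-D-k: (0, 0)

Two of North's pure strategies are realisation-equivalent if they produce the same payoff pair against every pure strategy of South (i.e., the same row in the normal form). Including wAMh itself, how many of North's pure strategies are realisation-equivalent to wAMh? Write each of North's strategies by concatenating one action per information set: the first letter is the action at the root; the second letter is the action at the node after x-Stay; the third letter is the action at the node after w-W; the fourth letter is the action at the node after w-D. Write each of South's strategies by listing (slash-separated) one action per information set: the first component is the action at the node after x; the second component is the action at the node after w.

Row for wAMh (columns Stay/W, Stay/D, In/W, In/D): (2,7) (0,5) (2,7) (0,5).
Under wAMh, North's choice at the node after x-Stay can never be reached regardless of what South does, so varying those choices leaves every outcome unchanged.
Holding the reachable choices fixed and varying the unreachable one freely already gives 2 equivalent strategies.
No other strategy reproduces this row, so those 2 are the full class: wBMh, wAMh.

2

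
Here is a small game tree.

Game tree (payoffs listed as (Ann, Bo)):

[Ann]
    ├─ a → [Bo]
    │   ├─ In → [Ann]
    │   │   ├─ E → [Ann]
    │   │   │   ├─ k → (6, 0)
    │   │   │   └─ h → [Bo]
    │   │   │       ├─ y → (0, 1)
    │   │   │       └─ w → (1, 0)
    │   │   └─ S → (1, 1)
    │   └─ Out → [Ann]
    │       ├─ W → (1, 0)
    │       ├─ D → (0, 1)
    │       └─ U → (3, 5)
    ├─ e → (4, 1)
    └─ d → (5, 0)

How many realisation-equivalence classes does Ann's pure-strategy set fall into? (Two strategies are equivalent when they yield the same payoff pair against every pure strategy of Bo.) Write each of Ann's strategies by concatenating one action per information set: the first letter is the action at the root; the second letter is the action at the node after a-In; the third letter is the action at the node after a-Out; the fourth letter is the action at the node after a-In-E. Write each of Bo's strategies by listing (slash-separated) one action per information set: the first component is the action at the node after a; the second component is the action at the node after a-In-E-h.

11

Ann has 36 pure strategies: aEWk, aEWh, aEDk, aEDh, aEUk, aEUh, aSWk, aSWh, aSDk, aSDh, aSUk, aSUh, eEWk, eEWh, eEDk, eEDh, eEUk, eEUh, eSWk, eSWh, eSDk, eSDh, eSUk, eSUh, dEWk, dEWh, dEDk, dEDh, dEUk, dEUh, dSWk, dSWh, dSDk, dSDh, dSUk, dSUh. Columns: In/y, In/w, Out/y, Out/w.
{aEWk} → row (6,0) (6,0) (1,0) (1,0)
{aEWh} → row (0,1) (1,0) (1,0) (1,0)
{aEDk} → row (6,0) (6,0) (0,1) (0,1)
{aEDh} → row (0,1) (1,0) (0,1) (0,1)
{aEUk} → row (6,0) (6,0) (3,5) (3,5)
{aEUh} → row (0,1) (1,0) (3,5) (3,5)
{aSWk, aSWh} → row (1,1) (1,1) (1,0) (1,0)
{aSDk, aSDh} → row (1,1) (1,1) (0,1) (0,1)
{aSUk, aSUh} → row (1,1) (1,1) (3,5) (3,5)
{eEWk, eEWh, eEDk, eEDh, eEUk, eEUh, eSWk, eSWh, eSDk, eSDh, eSUk, eSUh} → row (4,1) (4,1) (4,1) (4,1)
{dEWk, dEWh, dEDk, dEDh, dEUk, dEUh, dSWk, dSWh, dSDk, dSDh, dSUk, dSUh} → row (5,0) (5,0) (5,0) (5,0)
That's 11 distinct rows out of 36 strategies.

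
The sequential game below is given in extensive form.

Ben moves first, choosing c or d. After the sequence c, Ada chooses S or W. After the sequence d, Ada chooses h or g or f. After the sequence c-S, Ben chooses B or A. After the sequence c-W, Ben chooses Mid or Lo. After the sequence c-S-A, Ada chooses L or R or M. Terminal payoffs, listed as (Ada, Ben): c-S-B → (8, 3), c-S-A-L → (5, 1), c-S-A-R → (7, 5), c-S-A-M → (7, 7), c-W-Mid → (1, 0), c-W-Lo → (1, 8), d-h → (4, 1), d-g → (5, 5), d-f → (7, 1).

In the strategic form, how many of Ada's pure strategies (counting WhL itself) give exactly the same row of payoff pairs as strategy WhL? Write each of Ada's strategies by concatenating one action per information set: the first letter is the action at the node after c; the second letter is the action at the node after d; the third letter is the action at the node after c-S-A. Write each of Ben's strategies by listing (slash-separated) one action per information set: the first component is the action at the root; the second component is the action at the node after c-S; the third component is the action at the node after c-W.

3

Row for WhL (columns c/B/Mid, c/B/Lo, c/A/Mid, c/A/Lo, d/B/Mid, d/B/Lo, d/A/Mid, d/A/Lo): (1,0) (1,8) (1,0) (1,8) (4,1) (4,1) (4,1) (4,1).
Under WhL, Ada's choice at the node after c-S-A can never be reached regardless of what Ben does, so varying those choices leaves every outcome unchanged.
Holding the reachable choices fixed and varying the unreachable one freely already gives 3 equivalent strategies.
No other strategy reproduces this row, so those 3 are the full class: WhL, WhR, WhM.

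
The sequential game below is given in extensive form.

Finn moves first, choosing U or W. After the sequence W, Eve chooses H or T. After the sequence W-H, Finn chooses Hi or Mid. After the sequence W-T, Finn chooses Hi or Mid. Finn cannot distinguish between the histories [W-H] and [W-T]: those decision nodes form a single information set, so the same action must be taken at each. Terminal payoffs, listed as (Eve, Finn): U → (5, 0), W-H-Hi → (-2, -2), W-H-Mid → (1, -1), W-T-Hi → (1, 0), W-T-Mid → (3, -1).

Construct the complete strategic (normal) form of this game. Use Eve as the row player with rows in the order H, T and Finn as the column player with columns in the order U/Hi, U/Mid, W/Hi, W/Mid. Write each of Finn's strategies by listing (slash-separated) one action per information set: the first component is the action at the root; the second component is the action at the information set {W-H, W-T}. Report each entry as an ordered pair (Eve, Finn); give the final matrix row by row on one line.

H: (5,0) (5,0) (-2,-2) (1,-1) | T: (5,0) (5,0) (1,0) (3,-1)

Row H: U/Hi→(5,0), U/Mid→(5,0), W/Hi→(-2,-2), W/Mid→(1,-1)
Row T: U/Hi→(5,0), U/Mid→(5,0), W/Hi→(1,0), W/Mid→(3,-1)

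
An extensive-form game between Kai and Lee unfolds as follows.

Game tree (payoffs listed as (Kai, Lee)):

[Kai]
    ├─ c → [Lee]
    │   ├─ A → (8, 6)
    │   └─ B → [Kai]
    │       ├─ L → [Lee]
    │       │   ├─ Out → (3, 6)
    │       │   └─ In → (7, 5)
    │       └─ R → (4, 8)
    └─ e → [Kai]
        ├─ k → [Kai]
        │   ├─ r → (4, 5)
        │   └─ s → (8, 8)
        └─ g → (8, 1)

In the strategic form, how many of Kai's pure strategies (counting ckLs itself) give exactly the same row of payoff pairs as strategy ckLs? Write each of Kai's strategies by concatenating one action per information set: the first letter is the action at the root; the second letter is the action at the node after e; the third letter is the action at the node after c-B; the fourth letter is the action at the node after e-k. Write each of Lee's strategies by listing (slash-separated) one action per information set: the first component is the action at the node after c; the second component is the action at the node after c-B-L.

Row for ckLs (columns A/Out, A/In, B/Out, B/In): (8,6) (8,6) (3,6) (7,5).
Under ckLs, Kai's choice at the node after e and at the node after e-k can never be reached regardless of what Lee does, so varying those choices leaves every outcome unchanged.
Holding the reachable choices fixed and varying the unreachable ones freely already gives 2 × 2 = 4 equivalent strategies.
No other strategy reproduces this row, so those 4 are the full class: ckLr, ckLs, cgLr, cgLs.

4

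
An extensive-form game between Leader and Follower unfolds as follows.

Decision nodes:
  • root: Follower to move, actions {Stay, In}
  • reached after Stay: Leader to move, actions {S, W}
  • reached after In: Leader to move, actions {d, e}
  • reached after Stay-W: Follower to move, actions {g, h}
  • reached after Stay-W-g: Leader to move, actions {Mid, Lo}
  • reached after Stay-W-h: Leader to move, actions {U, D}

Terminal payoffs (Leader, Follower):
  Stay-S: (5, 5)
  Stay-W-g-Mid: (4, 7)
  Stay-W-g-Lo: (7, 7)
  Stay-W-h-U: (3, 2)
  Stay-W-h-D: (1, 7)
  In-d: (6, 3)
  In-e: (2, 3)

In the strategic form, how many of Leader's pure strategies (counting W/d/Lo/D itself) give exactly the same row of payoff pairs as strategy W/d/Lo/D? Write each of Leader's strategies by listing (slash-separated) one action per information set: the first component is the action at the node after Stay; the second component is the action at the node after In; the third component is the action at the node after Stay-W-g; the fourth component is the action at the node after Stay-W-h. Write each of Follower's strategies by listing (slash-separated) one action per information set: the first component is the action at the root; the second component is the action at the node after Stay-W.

Row for W/d/Lo/D (columns Stay/g, Stay/h, In/g, In/h): (7,7) (1,7) (6,3) (6,3).
Every one of Leader's information sets is on the play path for some reply by Follower when Leader follows W/d/Lo/D.
Changing the action at any of them therefore changes at least one column, so only W/d/Lo/D itself gives this row.

1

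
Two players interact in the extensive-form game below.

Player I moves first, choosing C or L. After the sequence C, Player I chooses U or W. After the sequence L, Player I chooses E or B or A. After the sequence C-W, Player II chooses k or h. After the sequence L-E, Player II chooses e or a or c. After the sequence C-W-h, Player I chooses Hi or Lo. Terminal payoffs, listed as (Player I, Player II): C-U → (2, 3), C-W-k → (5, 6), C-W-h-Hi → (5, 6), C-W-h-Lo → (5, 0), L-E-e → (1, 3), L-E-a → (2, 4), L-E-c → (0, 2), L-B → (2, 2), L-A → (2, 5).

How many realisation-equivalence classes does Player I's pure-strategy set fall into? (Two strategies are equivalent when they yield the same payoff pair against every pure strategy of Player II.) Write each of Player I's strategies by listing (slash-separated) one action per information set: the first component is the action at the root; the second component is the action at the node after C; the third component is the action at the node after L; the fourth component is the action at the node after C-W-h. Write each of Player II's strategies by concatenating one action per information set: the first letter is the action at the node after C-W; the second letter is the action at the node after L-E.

Player I has 24 pure strategies: C/U/E/Hi, C/U/E/Lo, C/U/B/Hi, C/U/B/Lo, C/U/A/Hi, C/U/A/Lo, C/W/E/Hi, C/W/E/Lo, C/W/B/Hi, C/W/B/Lo, C/W/A/Hi, C/W/A/Lo, L/U/E/Hi, L/U/E/Lo, L/U/B/Hi, L/U/B/Lo, L/U/A/Hi, L/U/A/Lo, L/W/E/Hi, L/W/E/Lo, L/W/B/Hi, L/W/B/Lo, L/W/A/Hi, L/W/A/Lo. Columns: ke, ka, kc, he, ha, hc.
{C/U/E/Hi, C/U/E/Lo, C/U/B/Hi, C/U/B/Lo, C/U/A/Hi, C/U/A/Lo} → row (2,3) (2,3) (2,3) (2,3) (2,3) (2,3)
{C/W/E/Hi, C/W/B/Hi, C/W/A/Hi} → row (5,6) (5,6) (5,6) (5,6) (5,6) (5,6)
{C/W/E/Lo, C/W/B/Lo, C/W/A/Lo} → row (5,6) (5,6) (5,6) (5,0) (5,0) (5,0)
{L/U/E/Hi, L/U/E/Lo, L/W/E/Hi, L/W/E/Lo} → row (1,3) (2,4) (0,2) (1,3) (2,4) (0,2)
{L/U/B/Hi, L/U/B/Lo, L/W/B/Hi, L/W/B/Lo} → row (2,2) (2,2) (2,2) (2,2) (2,2) (2,2)
{L/U/A/Hi, L/U/A/Lo, L/W/A/Hi, L/W/A/Lo} → row (2,5) (2,5) (2,5) (2,5) (2,5) (2,5)
That's 6 distinct rows out of 24 strategies.

6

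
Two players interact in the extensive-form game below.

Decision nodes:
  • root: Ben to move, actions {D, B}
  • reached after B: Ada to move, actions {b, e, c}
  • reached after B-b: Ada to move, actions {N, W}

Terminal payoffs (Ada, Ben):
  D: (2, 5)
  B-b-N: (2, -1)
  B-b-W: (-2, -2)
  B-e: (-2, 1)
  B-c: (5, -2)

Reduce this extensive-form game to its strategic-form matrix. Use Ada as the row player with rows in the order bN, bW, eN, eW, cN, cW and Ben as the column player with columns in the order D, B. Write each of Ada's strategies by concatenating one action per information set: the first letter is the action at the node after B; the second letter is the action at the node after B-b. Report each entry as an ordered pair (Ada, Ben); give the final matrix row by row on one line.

            D        B
  bN    (2,5)   (2,-1)
  bW    (2,5)  (-2,-2)
  eN    (2,5)   (-2,1)
  eW    (2,5)   (-2,1)
  cN    (2,5)   (5,-2)
  cW    (2,5)   (5,-2)

bN: (2,5) (2,-1) | bW: (2,5) (-2,-2) | eN: (2,5) (-2,1) | eW: (2,5) (-2,1) | cN: (2,5) (5,-2) | cW: (2,5) (5,-2)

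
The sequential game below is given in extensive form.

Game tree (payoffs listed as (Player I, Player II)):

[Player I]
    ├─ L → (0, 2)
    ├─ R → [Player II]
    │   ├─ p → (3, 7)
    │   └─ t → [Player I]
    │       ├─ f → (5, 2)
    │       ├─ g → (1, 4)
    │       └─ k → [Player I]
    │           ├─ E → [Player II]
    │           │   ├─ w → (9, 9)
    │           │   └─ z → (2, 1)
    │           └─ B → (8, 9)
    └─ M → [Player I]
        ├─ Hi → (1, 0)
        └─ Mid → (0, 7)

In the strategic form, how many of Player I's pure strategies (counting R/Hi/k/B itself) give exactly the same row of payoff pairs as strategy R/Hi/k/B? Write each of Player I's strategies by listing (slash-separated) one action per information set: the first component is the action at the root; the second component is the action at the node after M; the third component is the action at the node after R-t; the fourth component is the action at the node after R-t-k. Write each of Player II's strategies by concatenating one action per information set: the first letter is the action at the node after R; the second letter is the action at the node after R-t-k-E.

2

Row for R/Hi/k/B (columns pw, pz, tw, tz): (3,7) (3,7) (8,9) (8,9).
Under R/Hi/k/B, Player I's choice at the node after M can never be reached regardless of what Player II does, so varying those choices leaves every outcome unchanged.
Holding the reachable choices fixed and varying the unreachable one freely already gives 2 equivalent strategies.
No other strategy reproduces this row, so those 2 are the full class: R/Hi/k/B, R/Mid/k/B.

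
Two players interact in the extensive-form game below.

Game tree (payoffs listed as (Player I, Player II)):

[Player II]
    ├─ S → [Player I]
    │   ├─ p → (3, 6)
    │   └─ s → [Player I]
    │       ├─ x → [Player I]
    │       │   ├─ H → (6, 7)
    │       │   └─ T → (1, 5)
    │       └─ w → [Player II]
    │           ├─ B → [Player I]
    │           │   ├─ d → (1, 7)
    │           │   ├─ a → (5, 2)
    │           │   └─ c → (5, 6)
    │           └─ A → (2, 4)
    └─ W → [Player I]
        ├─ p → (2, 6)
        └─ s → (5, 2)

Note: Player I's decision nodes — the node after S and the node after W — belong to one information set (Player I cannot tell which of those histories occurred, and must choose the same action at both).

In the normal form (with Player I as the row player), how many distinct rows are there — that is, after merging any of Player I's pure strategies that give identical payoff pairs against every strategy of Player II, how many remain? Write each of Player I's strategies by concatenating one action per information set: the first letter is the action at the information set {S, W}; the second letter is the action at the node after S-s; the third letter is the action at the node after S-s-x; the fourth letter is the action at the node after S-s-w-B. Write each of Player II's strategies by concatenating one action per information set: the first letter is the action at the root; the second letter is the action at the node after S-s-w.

6

Player I has 24 pure strategies: pxHd, pxHa, pxHc, pxTd, pxTa, pxTc, pwHd, pwHa, pwHc, pwTd, pwTa, pwTc, sxHd, sxHa, sxHc, sxTd, sxTa, sxTc, swHd, swHa, swHc, swTd, swTa, swTc. Columns: SB, SA, WB, WA.
{pxHd, pxHa, pxHc, pxTd, pxTa, pxTc, pwHd, pwHa, pwHc, pwTd, pwTa, pwTc} → row (3,6) (3,6) (2,6) (2,6)
{sxHd, sxHa, sxHc} → row (6,7) (6,7) (5,2) (5,2)
{sxTd, sxTa, sxTc} → row (1,5) (1,5) (5,2) (5,2)
{swHd, swTd} → row (1,7) (2,4) (5,2) (5,2)
{swHa, swTa} → row (5,2) (2,4) (5,2) (5,2)
{swHc, swTc} → row (5,6) (2,4) (5,2) (5,2)
That's 6 distinct rows out of 24 strategies.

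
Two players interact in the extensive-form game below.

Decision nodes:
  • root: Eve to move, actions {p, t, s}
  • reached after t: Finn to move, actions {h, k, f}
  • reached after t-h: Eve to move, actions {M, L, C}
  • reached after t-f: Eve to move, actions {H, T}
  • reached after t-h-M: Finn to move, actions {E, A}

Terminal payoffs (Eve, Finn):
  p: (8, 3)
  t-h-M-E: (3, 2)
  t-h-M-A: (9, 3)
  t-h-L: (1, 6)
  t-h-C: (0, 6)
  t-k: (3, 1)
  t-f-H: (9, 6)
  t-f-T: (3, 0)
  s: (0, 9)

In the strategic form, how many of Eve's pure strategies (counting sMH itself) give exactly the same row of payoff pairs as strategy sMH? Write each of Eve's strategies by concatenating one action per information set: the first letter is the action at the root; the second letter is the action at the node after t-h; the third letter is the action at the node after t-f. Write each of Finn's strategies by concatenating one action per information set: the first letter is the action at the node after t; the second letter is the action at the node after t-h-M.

Row for sMH (columns hE, hA, kE, kA, fE, fA): (0,9) (0,9) (0,9) (0,9) (0,9) (0,9).
Under sMH, Eve's choice at the node after t-h and at the node after t-f can never be reached regardless of what Finn does, so varying those choices leaves every outcome unchanged.
Holding the reachable choices fixed and varying the unreachable ones freely already gives 3 × 2 = 6 equivalent strategies.
No other strategy reproduces this row, so those 6 are the full class: sMH, sMT, sLH, sLT, sCH, sCT.

6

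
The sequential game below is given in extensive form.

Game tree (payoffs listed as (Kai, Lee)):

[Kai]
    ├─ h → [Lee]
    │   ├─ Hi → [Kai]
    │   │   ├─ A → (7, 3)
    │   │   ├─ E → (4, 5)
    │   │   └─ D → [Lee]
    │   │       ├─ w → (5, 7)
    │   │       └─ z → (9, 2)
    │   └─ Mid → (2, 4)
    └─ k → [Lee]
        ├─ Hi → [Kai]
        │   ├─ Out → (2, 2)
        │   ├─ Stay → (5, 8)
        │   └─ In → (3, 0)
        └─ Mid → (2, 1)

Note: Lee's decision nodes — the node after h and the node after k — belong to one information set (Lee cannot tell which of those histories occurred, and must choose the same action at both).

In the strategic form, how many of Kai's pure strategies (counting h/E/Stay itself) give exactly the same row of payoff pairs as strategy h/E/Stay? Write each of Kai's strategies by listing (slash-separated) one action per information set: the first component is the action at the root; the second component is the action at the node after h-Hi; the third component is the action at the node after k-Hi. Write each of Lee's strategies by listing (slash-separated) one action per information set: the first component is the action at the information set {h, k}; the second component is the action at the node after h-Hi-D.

Row for h/E/Stay (columns Hi/w, Hi/z, Mid/w, Mid/z): (4,5) (4,5) (2,4) (2,4).
Under h/E/Stay, Kai's choice at the node after k-Hi can never be reached regardless of what Lee does, so varying those choices leaves every outcome unchanged.
Holding the reachable choices fixed and varying the unreachable one freely already gives 3 equivalent strategies.
No other strategy reproduces this row, so those 3 are the full class: h/E/Out, h/E/Stay, h/E/In.

3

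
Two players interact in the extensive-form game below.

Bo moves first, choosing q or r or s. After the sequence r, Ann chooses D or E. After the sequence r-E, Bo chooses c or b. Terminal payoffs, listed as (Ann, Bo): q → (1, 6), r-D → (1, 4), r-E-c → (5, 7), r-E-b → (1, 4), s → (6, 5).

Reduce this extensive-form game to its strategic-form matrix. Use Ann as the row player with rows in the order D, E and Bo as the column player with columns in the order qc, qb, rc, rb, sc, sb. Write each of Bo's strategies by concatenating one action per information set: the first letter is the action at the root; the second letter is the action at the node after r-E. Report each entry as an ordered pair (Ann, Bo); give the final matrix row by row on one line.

D: (1,6) (1,6) (1,4) (1,4) (6,5) (6,5) | E: (1,6) (1,6) (5,7) (1,4) (6,5) (6,5)

           qc       qb       rc       rb       sc       sb
   D    (1,6)    (1,6)    (1,4)    (1,4)    (6,5)    (6,5)
   E    (1,6)    (1,6)    (5,7)    (1,4)    (6,5)    (6,5)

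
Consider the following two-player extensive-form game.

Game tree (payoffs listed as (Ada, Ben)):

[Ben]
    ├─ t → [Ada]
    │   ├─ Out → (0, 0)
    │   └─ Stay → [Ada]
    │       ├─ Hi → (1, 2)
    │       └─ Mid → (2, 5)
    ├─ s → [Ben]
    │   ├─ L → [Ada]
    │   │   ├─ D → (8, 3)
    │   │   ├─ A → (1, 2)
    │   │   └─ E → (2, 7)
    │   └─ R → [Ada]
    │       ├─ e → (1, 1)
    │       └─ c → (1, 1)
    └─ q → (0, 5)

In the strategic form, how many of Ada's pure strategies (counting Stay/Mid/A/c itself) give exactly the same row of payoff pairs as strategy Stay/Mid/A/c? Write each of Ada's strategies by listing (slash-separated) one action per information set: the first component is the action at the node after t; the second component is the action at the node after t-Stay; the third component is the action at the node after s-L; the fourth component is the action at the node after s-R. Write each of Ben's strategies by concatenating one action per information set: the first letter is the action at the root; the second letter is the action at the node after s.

Row for Stay/Mid/A/c (columns tL, tR, sL, sR, qL, qR): (2,5) (2,5) (1,2) (1,1) (0,5) (0,5).
Every one of Ada's information sets is on the play path for some reply by Ben when Ada follows Stay/Mid/A/c.
Even so, Stay/Mid/A/e happens to produce the same payoff in every column — so 2 strategies share this row.

2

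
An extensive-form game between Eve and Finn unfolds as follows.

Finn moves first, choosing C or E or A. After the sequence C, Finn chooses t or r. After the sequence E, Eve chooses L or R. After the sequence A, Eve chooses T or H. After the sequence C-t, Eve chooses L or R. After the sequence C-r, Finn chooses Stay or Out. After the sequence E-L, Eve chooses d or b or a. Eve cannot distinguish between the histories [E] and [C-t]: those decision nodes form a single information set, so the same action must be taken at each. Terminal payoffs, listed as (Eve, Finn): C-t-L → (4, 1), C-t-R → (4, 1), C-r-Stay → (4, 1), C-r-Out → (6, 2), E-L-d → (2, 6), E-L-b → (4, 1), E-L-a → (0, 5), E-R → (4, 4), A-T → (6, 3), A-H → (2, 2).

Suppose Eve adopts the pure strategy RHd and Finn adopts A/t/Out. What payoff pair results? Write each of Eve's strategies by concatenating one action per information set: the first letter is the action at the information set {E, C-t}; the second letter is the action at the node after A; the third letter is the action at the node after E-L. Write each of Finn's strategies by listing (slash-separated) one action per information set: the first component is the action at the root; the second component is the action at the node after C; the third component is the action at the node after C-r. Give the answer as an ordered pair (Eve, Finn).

(2, 2)

Trace the play path from the root:
  Finn plays A
  Eve plays H at [A]
→ terminal payoff (2, 2).
(Eve's choice at the information set {E, C-t} is never reached on this path, so it doesn't affect the outcome.)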